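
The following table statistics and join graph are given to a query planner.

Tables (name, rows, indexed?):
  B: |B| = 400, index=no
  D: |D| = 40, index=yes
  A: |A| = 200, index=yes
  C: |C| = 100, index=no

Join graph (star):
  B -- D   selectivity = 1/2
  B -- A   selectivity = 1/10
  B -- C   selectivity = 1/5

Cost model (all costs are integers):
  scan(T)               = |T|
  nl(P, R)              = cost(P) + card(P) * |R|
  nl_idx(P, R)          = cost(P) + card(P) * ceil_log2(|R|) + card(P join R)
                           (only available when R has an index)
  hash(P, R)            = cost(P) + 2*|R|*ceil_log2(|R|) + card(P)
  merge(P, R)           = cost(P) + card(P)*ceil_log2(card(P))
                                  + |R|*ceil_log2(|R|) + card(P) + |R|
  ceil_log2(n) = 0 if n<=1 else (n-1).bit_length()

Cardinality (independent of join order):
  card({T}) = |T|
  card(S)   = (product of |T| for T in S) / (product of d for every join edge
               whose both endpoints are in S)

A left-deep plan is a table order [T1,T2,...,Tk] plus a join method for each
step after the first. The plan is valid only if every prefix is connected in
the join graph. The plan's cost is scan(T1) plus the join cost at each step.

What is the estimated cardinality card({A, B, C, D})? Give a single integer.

3200000

Tables in S: A(200), B(400), C(100), D(40)
Edges inside S: B-D(d=2), B-A(d=10), B-C(d=5)
numerator = 200 * 400 * 100 * 40 = 320000000
denominator = 2 * 10 * 5 = 100
card(S) = 320000000 / 100 = 3200000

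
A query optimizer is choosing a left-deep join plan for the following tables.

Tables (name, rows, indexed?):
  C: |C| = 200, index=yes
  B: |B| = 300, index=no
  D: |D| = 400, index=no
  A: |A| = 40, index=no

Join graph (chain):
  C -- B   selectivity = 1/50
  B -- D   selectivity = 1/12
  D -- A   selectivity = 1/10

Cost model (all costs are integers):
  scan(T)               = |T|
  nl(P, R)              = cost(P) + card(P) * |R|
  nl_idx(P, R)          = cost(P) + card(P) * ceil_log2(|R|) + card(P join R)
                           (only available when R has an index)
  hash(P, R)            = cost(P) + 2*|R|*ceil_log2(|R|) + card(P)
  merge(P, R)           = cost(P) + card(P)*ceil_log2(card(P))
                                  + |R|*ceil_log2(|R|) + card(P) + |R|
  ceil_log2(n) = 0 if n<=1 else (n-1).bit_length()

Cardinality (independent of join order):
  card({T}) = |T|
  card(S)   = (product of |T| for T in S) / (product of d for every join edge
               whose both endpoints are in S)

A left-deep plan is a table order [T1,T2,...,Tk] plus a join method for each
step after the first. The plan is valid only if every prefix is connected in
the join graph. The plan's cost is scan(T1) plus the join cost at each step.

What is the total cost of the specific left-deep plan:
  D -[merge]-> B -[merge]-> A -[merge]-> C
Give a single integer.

839480

step 1: scan D: cost=400, card=400
step 2: join B via merge
    card(P join B) = 400*300/(12) = 10000
    cost = 400 + 400*9 + 300*9 + 400 + 300 = 7400
step 3: join A via merge
    card(P join A) = 10000*40/(10) = 40000
    cost = 7400 + 10000*14 + 40*6 + 10000 + 40 = 157680
step 4: join C via merge
    card(P join C) = 40000*200/(50) = 160000
    cost = 157680 + 40000*16 + 200*8 + 40000 + 200 = 839480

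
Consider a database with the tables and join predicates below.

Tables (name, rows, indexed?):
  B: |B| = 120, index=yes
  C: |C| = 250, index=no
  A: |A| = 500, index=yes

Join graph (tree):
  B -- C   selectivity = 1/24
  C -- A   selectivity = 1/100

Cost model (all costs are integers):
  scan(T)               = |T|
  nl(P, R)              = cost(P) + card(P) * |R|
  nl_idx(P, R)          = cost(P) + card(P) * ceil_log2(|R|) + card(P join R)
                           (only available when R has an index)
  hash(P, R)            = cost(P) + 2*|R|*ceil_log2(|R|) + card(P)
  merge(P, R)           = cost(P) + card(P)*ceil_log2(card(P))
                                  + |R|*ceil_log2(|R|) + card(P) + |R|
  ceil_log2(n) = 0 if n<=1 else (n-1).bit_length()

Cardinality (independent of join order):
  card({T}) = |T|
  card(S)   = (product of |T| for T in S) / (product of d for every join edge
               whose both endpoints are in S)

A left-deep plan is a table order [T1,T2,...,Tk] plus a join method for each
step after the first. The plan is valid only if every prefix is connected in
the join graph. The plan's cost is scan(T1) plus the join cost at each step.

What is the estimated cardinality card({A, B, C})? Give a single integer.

6250

Tables in S: A(500), B(120), C(250)
Edges inside S: B-C(d=24), C-A(d=100)
numerator = 500 * 120 * 250 = 15000000
denominator = 24 * 100 = 2400
card(S) = 15000000 / 2400 = 6250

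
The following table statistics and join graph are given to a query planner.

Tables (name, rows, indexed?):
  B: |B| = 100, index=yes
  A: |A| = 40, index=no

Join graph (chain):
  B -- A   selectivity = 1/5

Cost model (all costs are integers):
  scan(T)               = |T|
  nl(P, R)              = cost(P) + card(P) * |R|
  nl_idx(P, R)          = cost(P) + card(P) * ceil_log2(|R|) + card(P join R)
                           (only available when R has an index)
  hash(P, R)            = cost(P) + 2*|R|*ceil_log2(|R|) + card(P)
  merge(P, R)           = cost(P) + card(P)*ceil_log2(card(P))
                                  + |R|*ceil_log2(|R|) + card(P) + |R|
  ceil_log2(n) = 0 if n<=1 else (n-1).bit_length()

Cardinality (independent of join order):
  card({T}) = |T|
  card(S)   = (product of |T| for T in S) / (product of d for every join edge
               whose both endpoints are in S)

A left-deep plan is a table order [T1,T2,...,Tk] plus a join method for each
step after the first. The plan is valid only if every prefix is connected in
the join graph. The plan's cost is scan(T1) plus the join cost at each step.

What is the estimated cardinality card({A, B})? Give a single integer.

800

Tables in S: A(40), B(100)
Edges inside S: B-A(d=5)
numerator = 40 * 100 = 4000
denominator = 5 = 5
card(S) = 4000 / 5 = 800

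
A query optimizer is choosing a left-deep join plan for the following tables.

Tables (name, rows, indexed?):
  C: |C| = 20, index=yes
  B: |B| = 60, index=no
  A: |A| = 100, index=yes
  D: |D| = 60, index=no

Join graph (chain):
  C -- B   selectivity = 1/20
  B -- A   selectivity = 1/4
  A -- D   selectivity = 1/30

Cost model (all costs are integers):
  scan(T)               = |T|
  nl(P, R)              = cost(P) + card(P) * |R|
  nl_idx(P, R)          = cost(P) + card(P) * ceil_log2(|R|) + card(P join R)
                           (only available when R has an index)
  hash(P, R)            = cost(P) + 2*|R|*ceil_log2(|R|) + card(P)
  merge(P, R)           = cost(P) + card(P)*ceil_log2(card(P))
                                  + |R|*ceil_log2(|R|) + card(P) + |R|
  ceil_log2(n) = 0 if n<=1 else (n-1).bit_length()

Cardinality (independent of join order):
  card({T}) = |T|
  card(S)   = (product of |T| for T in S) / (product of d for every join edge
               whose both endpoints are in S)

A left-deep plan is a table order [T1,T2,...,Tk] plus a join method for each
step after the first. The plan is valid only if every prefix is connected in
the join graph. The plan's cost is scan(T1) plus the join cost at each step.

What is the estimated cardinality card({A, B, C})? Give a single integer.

1500

Tables in S: A(100), B(60), C(20)
Edges inside S: C-B(d=20), B-A(d=4)
numerator = 100 * 60 * 20 = 120000
denominator = 20 * 4 = 80
card(S) = 120000 / 80 = 1500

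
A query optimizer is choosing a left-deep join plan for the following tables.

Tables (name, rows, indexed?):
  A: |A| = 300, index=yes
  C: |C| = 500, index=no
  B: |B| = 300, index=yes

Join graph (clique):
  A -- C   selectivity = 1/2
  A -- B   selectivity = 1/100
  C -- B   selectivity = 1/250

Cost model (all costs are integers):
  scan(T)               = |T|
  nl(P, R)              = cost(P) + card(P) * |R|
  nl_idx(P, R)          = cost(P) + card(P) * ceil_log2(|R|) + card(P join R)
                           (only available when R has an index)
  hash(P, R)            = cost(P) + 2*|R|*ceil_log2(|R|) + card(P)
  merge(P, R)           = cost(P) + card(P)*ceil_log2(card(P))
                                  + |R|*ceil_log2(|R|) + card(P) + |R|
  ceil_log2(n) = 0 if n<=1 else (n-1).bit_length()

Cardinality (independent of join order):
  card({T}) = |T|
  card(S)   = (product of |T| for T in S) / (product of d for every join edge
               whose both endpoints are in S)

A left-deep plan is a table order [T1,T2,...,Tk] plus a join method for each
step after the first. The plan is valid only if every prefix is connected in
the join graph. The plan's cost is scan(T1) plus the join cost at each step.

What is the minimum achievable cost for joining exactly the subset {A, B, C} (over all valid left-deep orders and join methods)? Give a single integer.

Selinger DP over subsets of {A,B,C}:
  {A}: scan cost=300, card=300
  {C}: scan cost=500, card=500
  {B}: scan cost=300, card=300
  {AC}: card=75000; try (A,hash)→6400, (C,merge)→8300, (A,merge)→8500, (C,hash)→9600, (A,nl_idx)→80000, (C,nl)→150300 …(+1); best=6400 via (A,hash)
  {AB}: card=900; try (B,nl_idx)→3900, (A,nl_idx)→3900, (B,hash)→6000, (A,hash)→6000, (B,merge)→6300, (A,merge)→6300 …(+2); best=3900 via (B,nl_idx)
  {BC}: card=600; try (B,nl_idx)→5600, (B,hash)→6400, (C,merge)→8300, (B,merge)→8500, (C,hash)→9600, (C,nl)→150300 …(+1); best=5600 via (B,nl_idx)
  {ABC}: card=900; try (A,hash)→11600, (A,nl_idx)→11900, (C,hash)→13800, (A,merge)→15200, (C,merge)→18800, (B,hash)→86800 …(+5); best=11600 via (A,hash)

11600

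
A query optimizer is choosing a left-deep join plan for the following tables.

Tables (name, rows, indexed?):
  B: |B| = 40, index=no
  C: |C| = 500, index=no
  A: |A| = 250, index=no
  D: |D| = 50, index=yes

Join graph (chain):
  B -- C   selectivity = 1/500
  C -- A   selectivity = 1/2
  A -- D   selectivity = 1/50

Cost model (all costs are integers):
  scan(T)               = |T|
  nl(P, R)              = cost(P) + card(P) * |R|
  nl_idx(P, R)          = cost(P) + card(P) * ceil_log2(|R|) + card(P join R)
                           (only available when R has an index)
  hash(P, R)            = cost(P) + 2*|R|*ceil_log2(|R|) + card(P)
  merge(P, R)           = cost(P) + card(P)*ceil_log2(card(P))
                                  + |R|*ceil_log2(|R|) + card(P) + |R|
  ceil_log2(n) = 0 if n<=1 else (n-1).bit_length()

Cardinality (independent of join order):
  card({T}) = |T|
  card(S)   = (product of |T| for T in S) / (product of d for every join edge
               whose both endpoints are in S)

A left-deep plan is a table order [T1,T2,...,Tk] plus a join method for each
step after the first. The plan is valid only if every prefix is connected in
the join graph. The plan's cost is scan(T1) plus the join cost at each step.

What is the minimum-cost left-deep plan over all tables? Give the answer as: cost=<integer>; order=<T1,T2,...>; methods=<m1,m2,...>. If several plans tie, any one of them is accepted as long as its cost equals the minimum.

Selinger DP (subsets sized 1..n):
  {B}: scan cost=40, card=40
  {C}: scan cost=500, card=500
  {A}: scan cost=250, card=250
  {D}: scan cost=50, card=50
  {BC}: card=40; try (B,hash)→1480, (C,merge)→5320, (B,merge)→5780, (C,hash)→9080, (C,nl)→20040, (B,nl)→20500; best=1480 via (B,hash)
  {AC}: card=62500; try (A,hash)→5000, (C,merge)→7500, (A,merge)→7750, (C,hash)→9500, (C,nl)→125250, (A,nl)→125500; best=5000 via (A,hash)
  {AD}: card=250; try (D,hash)→1100, (D,nl_idx)→2000, (A,merge)→2650, (D,merge)→2850, (A,hash)→4100, (A,nl)→12550 …(+1); best=1100 via (D,hash)
  {ABC}: card=5000; try (A,merge)→4010, (A,hash)→5520, (A,nl)→11480, (B,hash)→67980, (B,merge)→1067780, (B,nl)→2505000; best=4010 via (A,merge)
  {ACD}: card=62500; try (C,merge)→8350, (C,hash)→10350, (D,hash)→68100, (C,nl)→126100, (D,nl_idx)→442500, (D,merge)→1067850 …(+1); best=8350 via (C,merge)
  {ABCD}: card=5000; try (D,hash)→9610, (D,nl_idx)→39010, (B,hash)→71330, (D,merge)→74360, (D,nl)→254010, (B,merge)→1071130 …(+1); best=9610 via (D,hash)

cost=9610; order=C,B,A,D; methods=hash,merge,hash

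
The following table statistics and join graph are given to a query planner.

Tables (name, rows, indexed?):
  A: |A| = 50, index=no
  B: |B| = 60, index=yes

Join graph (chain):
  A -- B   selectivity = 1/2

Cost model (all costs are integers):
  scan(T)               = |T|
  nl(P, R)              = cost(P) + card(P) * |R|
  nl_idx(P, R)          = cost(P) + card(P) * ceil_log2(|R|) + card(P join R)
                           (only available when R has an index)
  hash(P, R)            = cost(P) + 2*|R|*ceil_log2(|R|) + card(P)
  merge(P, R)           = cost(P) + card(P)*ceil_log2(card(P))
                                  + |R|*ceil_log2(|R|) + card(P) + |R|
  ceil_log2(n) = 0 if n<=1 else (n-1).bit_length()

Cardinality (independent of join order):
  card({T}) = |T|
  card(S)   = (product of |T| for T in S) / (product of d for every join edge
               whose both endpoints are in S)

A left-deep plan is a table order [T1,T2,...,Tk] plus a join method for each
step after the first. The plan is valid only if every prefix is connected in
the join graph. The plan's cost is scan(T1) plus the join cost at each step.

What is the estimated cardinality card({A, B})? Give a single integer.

Tables in S: A(50), B(60)
Edges inside S: A-B(d=2)
numerator = 50 * 60 = 3000
denominator = 2 = 2
card(S) = 3000 / 2 = 1500

1500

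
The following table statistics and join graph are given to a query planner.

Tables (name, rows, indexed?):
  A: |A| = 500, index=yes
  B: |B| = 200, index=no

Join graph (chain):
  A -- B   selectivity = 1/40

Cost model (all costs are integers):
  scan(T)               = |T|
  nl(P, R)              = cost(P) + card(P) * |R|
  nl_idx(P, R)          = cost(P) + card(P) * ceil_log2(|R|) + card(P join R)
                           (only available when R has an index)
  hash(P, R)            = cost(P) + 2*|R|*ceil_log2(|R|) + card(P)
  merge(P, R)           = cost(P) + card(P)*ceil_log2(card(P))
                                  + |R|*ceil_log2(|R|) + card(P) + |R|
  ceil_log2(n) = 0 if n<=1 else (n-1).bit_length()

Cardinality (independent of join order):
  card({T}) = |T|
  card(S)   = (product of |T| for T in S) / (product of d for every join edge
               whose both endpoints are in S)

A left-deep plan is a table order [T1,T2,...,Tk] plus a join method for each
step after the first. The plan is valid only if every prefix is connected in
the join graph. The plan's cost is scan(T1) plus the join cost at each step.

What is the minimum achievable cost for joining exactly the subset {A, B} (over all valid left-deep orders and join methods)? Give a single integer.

4200

Selinger DP over subsets of {A,B}:
  {A}: scan cost=500, card=500
  {B}: scan cost=200, card=200
  {AB}: card=2500; try (B,hash)→4200, (A,nl_idx)→4500, (A,merge)→7000, (B,merge)→7300, (A,hash)→9400, (A,nl)→100200 …(+1); best=4200 via (B,hash)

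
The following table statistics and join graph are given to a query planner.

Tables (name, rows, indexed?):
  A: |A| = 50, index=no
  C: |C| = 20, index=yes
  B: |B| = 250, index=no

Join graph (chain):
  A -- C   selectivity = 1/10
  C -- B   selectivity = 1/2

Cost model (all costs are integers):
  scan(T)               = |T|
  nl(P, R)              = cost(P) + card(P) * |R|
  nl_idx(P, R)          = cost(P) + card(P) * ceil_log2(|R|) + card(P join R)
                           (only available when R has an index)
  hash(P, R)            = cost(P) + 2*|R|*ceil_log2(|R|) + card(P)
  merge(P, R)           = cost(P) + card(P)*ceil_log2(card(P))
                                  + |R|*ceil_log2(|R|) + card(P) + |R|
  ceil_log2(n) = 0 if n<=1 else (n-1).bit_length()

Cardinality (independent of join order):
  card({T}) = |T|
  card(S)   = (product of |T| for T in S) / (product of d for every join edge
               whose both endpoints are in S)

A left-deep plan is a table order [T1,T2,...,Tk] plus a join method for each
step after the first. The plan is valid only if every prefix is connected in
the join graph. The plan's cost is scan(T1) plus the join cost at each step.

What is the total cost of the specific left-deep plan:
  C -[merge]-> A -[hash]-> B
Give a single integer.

step 1: scan C: cost=20, card=20
step 2: join A via merge
    card(P join A) = 20*50/(10) = 100
    cost = 20 + 20*5 + 50*6 + 20 + 50 = 490
step 3: join B via hash
    card(P join B) = 100*250/(2) = 12500
    cost = 490 + 2*250*8 + 100 = 4590

4590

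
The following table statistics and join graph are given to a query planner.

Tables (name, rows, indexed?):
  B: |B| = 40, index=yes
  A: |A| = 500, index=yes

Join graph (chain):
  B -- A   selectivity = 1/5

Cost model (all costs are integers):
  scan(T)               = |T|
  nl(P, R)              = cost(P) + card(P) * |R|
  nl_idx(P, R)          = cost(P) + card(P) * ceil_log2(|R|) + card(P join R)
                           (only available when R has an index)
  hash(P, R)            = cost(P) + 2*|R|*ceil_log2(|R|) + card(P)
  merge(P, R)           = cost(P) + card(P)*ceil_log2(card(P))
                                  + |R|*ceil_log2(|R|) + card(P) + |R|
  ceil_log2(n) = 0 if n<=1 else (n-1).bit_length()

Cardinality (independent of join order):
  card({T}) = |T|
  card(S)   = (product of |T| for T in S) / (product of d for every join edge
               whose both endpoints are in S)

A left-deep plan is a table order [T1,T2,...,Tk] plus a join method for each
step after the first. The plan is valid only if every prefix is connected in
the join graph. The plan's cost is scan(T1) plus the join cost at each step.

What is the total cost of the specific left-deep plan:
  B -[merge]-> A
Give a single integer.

5320

step 1: scan B: cost=40, card=40
step 2: join A via merge
    card(P join A) = 40*500/(5) = 4000
    cost = 40 + 40*6 + 500*9 + 40 + 500 = 5320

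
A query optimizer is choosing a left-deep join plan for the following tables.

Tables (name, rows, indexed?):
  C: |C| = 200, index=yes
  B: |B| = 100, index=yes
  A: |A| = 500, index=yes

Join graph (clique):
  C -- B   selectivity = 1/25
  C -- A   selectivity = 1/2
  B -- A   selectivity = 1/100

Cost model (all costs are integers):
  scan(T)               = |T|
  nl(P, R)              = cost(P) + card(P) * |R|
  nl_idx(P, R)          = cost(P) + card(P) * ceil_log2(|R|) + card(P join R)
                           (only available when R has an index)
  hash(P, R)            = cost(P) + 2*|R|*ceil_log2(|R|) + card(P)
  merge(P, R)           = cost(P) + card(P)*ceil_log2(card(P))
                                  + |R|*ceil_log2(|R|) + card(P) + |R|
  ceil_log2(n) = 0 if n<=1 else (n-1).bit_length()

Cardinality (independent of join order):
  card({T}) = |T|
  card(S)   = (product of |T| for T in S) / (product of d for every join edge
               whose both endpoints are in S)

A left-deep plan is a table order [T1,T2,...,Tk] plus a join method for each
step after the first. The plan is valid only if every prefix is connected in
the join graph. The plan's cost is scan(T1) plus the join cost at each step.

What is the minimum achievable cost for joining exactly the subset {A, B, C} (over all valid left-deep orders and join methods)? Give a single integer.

5200

Selinger DP over subsets of {A,B,C}:
  {C}: scan cost=200, card=200
  {B}: scan cost=100, card=100
  {A}: scan cost=500, card=500
  {BC}: card=800; try (C,nl_idx)→1700, (B,hash)→1800, (B,nl_idx)→2400, (C,merge)→2700, (B,merge)→2800, (C,hash)→3400 …(+2); best=1700 via (C,nl_idx)
  {AC}: card=50000; try (C,hash)→4200, (A,merge)→7000, (C,merge)→7300, (A,hash)→9400, (A,nl_idx)→52000, (C,nl_idx)→54500 …(+2); best=4200 via (C,hash)
  {AB}: card=500; try (A,nl_idx)→1500, (B,hash)→2400, (B,nl_idx)→4500, (A,merge)→5900, (B,merge)→6300, (A,hash)→9200 …(+2); best=1500 via (A,nl_idx)
  {ABC}: card=2000; try (C,hash)→5200, (C,nl_idx)→7500, (C,merge)→8300, (A,nl_idx)→10900, (A,hash)→11500, (A,merge)→15500 …(+6); best=5200 via (C,hash)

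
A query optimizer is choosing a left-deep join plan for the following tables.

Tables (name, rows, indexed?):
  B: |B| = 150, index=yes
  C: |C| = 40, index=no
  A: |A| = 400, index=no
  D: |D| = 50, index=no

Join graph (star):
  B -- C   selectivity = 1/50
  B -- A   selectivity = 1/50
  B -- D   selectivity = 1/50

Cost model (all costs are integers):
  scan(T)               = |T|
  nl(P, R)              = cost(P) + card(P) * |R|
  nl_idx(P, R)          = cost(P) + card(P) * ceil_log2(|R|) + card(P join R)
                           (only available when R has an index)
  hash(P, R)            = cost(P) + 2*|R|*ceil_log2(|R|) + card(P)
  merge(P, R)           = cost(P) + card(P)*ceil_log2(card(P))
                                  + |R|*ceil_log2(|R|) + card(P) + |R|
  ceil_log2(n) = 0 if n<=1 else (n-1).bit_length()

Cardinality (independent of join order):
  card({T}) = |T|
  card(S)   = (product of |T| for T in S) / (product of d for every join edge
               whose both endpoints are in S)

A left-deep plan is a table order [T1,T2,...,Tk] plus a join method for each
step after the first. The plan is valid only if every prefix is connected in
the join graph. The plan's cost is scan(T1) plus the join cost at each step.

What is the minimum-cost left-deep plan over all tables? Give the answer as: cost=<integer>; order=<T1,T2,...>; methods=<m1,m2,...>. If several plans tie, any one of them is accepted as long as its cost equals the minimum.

Selinger DP (subsets sized 1..n):
  {B}: scan cost=150, card=150
  {C}: scan cost=40, card=40
  {A}: scan cost=400, card=400
  {D}: scan cost=50, card=50
  {BC}: card=120; try (B,nl_idx)→480, (C,hash)→780, (B,merge)→1670, (C,merge)→1780, (B,hash)→2480, (B,nl)→6040 …(+1); best=480 via (B,nl_idx)
  {AB}: card=1200; try (B,hash)→3200, (B,nl_idx)→4800, (A,merge)→5500, (B,merge)→5750, (A,hash)→7500, (A,nl)→60150 …(+1); best=3200 via (B,hash)
  {BD}: card=150; try (B,nl_idx)→600, (D,hash)→900, (B,merge)→1750, (D,merge)→1850, (B,hash)→2500, (B,nl)→7550 …(+1); best=600 via (B,nl_idx)
  {ABC}: card=960; try (C,hash)→4880, (A,merge)→5440, (A,hash)→7800, (C,merge)→17880, (A,nl)→48480, (C,nl)→51200; best=4880 via (C,hash)
  {BCD}: card=120; try (D,hash)→1200, (C,hash)→1230, (D,merge)→1790, (C,merge)→2230, (D,nl)→6480, (C,nl)→6600; best=1200 via (D,hash)
  {ABD}: card=1200; try (D,hash)→5000, (A,merge)→5950, (A,hash)→7950, (D,merge)→17950, (A,nl)→60600, (D,nl)→63200; best=5000 via (D,hash)
  {ABCD}: card=960; try (A,merge)→6160, (D,hash)→6440, (C,hash)→6680, (A,hash)→8520, (D,merge)→15790, (C,merge)→19680 …(+3); best=6160 via (A,merge)

cost=6160; order=C,B,D,A; methods=nl_idx,hash,merge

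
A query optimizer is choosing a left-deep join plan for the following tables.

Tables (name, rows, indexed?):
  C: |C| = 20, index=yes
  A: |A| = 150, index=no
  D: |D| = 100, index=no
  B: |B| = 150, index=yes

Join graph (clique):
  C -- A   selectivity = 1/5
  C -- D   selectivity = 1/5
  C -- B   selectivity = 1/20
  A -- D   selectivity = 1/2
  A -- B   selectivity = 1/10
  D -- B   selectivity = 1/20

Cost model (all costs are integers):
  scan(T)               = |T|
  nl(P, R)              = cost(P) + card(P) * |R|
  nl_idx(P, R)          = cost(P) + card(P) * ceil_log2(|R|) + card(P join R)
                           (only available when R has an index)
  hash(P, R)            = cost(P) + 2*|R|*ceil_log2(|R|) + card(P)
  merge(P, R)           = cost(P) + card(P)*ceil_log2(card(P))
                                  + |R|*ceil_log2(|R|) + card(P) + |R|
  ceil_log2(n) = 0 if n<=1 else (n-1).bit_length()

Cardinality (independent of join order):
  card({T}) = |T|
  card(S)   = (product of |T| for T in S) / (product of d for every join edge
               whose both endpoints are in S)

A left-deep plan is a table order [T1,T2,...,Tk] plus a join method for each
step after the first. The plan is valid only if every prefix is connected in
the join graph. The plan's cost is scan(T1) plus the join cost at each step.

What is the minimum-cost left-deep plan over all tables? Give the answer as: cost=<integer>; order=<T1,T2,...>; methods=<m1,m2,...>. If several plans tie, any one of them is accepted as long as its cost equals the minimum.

Selinger DP (subsets sized 1..n):
  {C}: scan cost=20, card=20
  {A}: scan cost=150, card=150
  {D}: scan cost=100, card=100
  {B}: scan cost=150, card=150
  {AC}: card=600; try (C,hash)→500, (A,merge)→1490, (C,nl_idx)→1500, (C,merge)→1620, (A,hash)→2440, (A,nl)→3020 …(+1); best=500 via (C,hash)
  {CD}: card=400; try (C,hash)→400, (D,merge)→940, (C,nl_idx)→1000, (C,merge)→1020, (D,hash)→1440, (D,nl)→2020 …(+1); best=400 via (C,hash)
  {BC}: card=150; try (B,nl_idx)→330, (C,hash)→500, (C,nl_idx)→1050, (B,merge)→1490, (C,merge)→1620, (B,hash)→2440 …(+2); best=330 via (B,nl_idx)
  {AD}: card=7500; try (D,hash)→1700, (A,merge)→2250, (D,merge)→2300, (A,hash)→2600, (A,nl)→15100, (D,nl)→15150; best=1700 via (D,hash)
  {AB}: card=2250; try (B,hash)→2700, (A,hash)→2700, (B,merge)→2850, (A,merge)→2850, (B,nl_idx)→3600, (B,nl)→22650 …(+1); best=2700 via (B,hash)
  {BD}: card=750; try (B,nl_idx)→1650, (D,hash)→1700, (B,merge)→2250, (D,merge)→2300, (B,hash)→2600, (B,nl)→15100 …(+1); best=1650 via (B,nl_idx)
  {ACD}: card=6000; try (D,hash)→2500, (A,hash)→3200, (A,merge)→5750, (D,merge)→7900, (C,hash)→9400, (C,nl_idx)→45200 …(+4); best=2500 via (D,hash)
  {ABC}: card=450; try (A,hash)→2880, (A,merge)→3030, (B,hash)→3500, (C,hash)→5150, (B,nl_idx)→5750, (B,merge)→8450 …(+5); best=2880 via (A,hash)
  {BCD}: card=150; try (D,hash)→1880, (D,merge)→2480, (C,hash)→2600, (B,hash)→3200, (B,nl_idx)→3750, (C,nl_idx)→5550 …(+5); best=1880 via (D,hash)
  {ABD}: card=5625; try (A,hash)→4800, (D,hash)→6350, (A,merge)→11250, (B,hash)→11600, (D,merge)→32750, (B,nl_idx)→67325 …(+4); best=4800 via (A,hash)
  {ABCD}: card=225; try (A,hash)→4430, (A,merge)→4580, (D,hash)→4730, (D,merge)→8180, (C,hash)→10625, (B,hash)→10900 …(+8); best=4430 via (A,hash)

cost=4430; order=C,B,D,A; methods=nl_idx,hash,hash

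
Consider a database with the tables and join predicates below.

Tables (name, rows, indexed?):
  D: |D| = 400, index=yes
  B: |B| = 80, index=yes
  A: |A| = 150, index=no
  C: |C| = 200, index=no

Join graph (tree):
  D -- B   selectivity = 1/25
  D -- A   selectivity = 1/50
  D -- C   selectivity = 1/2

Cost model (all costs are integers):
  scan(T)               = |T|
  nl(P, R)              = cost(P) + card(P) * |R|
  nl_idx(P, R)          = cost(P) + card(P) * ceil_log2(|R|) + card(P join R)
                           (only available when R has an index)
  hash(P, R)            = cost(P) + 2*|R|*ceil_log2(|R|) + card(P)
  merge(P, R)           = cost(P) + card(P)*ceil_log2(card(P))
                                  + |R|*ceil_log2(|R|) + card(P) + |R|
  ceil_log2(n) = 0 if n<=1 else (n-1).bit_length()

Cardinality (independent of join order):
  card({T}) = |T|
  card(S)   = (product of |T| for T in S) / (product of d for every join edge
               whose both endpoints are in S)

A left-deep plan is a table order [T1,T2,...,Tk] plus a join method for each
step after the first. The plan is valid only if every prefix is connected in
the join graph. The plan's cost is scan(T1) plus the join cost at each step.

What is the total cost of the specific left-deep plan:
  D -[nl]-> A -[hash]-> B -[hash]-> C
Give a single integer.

69760

step 1: scan D: cost=400, card=400
step 2: join A via nl
    card(P join A) = 400*150/(50) = 1200
    cost = 400 + 400*150 = 60400
step 3: join B via hash
    card(P join B) = 1200*80/(25) = 3840
    cost = 60400 + 2*80*7 + 1200 = 62720
step 4: join C via hash
    card(P join C) = 3840*200/(2) = 384000
    cost = 62720 + 2*200*8 + 3840 = 69760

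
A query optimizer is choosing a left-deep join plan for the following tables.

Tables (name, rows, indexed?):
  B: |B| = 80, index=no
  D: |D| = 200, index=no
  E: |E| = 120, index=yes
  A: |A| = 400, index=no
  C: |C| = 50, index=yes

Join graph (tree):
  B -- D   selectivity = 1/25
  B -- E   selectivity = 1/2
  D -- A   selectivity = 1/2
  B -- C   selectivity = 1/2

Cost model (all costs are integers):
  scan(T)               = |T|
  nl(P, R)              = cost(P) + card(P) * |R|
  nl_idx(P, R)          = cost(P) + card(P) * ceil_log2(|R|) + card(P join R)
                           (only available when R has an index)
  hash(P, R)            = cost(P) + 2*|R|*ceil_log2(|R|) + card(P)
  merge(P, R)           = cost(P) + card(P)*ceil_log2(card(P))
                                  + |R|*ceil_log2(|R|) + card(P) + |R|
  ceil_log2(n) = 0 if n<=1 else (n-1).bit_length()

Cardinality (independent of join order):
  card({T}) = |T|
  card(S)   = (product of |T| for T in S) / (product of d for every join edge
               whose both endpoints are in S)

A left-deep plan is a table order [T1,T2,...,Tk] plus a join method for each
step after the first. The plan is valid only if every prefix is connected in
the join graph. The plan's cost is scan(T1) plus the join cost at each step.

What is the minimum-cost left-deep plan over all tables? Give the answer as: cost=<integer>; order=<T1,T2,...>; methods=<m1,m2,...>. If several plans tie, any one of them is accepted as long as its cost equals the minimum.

cost=987640; order=D,B,C,E,A; methods=hash,hash,hash,hash

Selinger DP (subsets sized 1..n):
  {B}: scan cost=80, card=80
  {D}: scan cost=200, card=200
  {E}: scan cost=120, card=120
  {A}: scan cost=400, card=400
  {C}: scan cost=50, card=50
  {BD}: card=640; try (B,hash)→1520, (D,merge)→2520, (B,merge)→2640, (D,hash)→3360, (D,nl)→16080, (B,nl)→16200; best=1520 via (B,hash)
  {BE}: card=4800; try (B,hash)→1360, (E,merge)→1680, (B,merge)→1720, (E,hash)→1840, (E,nl_idx)→5440, (E,nl)→9680 …(+1); best=1360 via (B,hash)
  {BC}: card=2000; try (C,hash)→760, (B,merge)→1040, (C,merge)→1070, (B,hash)→1220, (C,nl_idx)→2560, (B,nl)→4050 …(+1); best=760 via (C,hash)
  {AD}: card=40000; try (D,hash)→4000, (A,merge)→6000, (D,merge)→6200, (A,hash)→7600, (A,nl)→80200, (D,nl)→80400; best=4000 via (D,hash)
  {BDE}: card=38400; try (E,hash)→3840, (D,hash)→9360, (E,merge)→9520, (E,nl_idx)→44400, (D,merge)→70360, (E,nl)→78320 …(+1); best=3840 via (E,hash)
  {ABD}: card=128000; try (A,hash)→9360, (A,merge)→12560, (B,hash)→45120, (A,nl)→257520, (B,merge)→684640, (B,nl)→3204000; best=9360 via (A,hash)
  {BCD}: card=16000; try (C,hash)→2760, (D,hash)→5960, (C,merge)→8910, (C,nl_idx)→21360, (D,merge)→26560, (C,nl)→33520 …(+1); best=2760 via (C,hash)
  {BCE}: card=120000; try (E,hash)→4440, (C,hash)→6760, (E,merge)→25720, (C,merge)→68910, (E,nl_idx)→134760, (C,nl_idx)→150160 …(+2); best=4440 via (E,hash)
  {ABDE}: card=7680000; try (A,hash)→49440, (E,hash)→139040, (A,merge)→660640, (E,merge)→2314320, (E,nl_idx)→8585360, (A,nl)→15363840 …(+1); best=49440 via (A,hash)
  {BCDE}: card=960000; try (E,hash)→20440, (C,hash)→42840, (D,hash)→127640, (E,merge)→243720, (C,merge)→656990, (E,nl_idx)→1074760 …(+5); best=20440 via (E,hash)
  {ABCD}: card=3200000; try (A,hash)→25960, (C,hash)→137960, (A,merge)→246760, (C,merge)→2313710, (C,nl_idx)→3977360, (A,nl)→6402760 …(+1); best=25960 via (A,hash)
  {ABCDE}: card=192000000; try (A,hash)→987640, (E,hash)→3227640, (C,hash)→7730040, (A,merge)→20184440, (E,merge)→73626920, (C,merge)→184369790 …(+5); best=987640 via (A,hash)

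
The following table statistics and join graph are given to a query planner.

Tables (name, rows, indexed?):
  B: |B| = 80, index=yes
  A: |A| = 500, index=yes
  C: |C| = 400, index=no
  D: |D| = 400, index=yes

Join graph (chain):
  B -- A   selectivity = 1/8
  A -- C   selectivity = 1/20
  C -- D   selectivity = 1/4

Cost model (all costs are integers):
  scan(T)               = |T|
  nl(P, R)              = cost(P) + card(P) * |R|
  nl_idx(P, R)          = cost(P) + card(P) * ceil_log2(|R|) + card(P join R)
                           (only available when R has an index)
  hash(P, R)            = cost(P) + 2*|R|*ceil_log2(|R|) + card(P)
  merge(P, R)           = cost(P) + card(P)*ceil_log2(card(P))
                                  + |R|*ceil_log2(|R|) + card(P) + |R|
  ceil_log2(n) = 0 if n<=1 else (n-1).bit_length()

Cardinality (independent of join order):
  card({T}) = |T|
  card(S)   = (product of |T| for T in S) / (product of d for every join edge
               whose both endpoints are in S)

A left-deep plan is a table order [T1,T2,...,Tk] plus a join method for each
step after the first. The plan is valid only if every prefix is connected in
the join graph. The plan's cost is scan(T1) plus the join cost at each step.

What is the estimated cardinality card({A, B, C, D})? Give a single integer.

Tables in S: A(500), B(80), C(400), D(400)
Edges inside S: B-A(d=8), A-C(d=20), C-D(d=4)
numerator = 500 * 80 * 400 * 400 = 6400000000
denominator = 8 * 20 * 4 = 640
card(S) = 6400000000 / 640 = 10000000

10000000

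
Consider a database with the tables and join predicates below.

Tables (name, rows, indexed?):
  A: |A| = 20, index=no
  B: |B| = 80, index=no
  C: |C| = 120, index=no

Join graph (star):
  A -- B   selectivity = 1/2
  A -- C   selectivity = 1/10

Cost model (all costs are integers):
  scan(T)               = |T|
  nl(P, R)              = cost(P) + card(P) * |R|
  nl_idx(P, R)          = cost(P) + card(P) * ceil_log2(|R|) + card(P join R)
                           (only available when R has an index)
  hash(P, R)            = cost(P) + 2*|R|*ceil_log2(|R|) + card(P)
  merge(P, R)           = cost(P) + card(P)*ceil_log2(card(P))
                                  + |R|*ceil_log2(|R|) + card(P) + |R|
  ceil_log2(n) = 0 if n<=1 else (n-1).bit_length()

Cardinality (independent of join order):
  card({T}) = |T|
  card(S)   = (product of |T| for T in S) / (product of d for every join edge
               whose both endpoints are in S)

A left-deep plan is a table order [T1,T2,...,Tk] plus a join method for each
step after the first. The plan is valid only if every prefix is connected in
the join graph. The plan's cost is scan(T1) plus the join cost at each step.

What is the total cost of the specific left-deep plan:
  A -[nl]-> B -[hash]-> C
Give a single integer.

4100

step 1: scan A: cost=20, card=20
step 2: join B via nl
    card(P join B) = 20*80/(2) = 800
    cost = 20 + 20*80 = 1620
step 3: join C via hash
    card(P join C) = 800*120/(10) = 9600
    cost = 1620 + 2*120*7 + 800 = 4100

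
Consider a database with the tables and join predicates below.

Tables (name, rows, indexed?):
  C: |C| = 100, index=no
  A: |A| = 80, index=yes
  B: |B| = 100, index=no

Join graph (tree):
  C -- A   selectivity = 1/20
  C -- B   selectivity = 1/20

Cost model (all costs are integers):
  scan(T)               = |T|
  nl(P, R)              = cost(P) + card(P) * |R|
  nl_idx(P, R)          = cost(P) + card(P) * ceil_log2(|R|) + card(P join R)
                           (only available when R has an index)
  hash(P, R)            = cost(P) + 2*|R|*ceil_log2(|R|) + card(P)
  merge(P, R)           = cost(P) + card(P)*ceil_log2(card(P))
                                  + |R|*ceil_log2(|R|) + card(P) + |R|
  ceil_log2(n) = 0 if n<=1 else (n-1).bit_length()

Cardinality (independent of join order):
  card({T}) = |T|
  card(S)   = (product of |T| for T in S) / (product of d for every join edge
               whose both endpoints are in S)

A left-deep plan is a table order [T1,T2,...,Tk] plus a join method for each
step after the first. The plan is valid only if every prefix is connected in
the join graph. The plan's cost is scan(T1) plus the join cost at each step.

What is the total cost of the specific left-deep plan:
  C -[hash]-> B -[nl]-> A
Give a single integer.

41600

step 1: scan C: cost=100, card=100
step 2: join B via hash
    card(P join B) = 100*100/(20) = 500
    cost = 100 + 2*100*7 + 100 = 1600
step 3: join A via nl
    card(P join A) = 500*80/(20) = 2000
    cost = 1600 + 500*80 = 41600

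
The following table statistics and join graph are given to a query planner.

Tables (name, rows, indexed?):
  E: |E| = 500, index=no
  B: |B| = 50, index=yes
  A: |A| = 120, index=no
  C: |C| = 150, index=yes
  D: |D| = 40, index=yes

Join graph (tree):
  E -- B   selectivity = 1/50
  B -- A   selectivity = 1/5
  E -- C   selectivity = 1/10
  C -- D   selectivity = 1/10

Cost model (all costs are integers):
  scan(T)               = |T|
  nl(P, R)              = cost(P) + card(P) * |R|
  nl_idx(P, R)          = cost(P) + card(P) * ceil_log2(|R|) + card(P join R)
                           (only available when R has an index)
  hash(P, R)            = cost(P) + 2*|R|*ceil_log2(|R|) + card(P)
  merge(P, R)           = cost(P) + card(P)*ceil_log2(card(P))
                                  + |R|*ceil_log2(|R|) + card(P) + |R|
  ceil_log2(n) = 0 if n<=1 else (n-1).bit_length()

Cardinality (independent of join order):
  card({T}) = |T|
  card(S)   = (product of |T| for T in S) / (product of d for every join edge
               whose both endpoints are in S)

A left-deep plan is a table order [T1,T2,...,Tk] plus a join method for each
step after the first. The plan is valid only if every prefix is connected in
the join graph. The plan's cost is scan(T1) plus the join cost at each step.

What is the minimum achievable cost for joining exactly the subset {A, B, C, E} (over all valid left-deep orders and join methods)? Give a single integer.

13680

Selinger DP over subsets of {A,B,C,E}:
  {E}: scan cost=500, card=500
  {B}: scan cost=50, card=50
  {A}: scan cost=120, card=120
  {C}: scan cost=150, card=150
  {BE}: card=500; try (B,hash)→1600, (B,nl_idx)→4000, (E,merge)→5400, (B,merge)→5850, (E,hash)→9100, (E,nl)→25050 …(+1); best=1600 via (B,hash)
  {CE}: card=7500; try (C,hash)→3400, (E,merge)→6500, (C,merge)→6850, (E,hash)→9300, (C,nl_idx)→12000, (E,nl)→75150 …(+1); best=3400 via (C,hash)
  {AB}: card=1200; try (B,hash)→840, (A,merge)→1360, (B,merge)→1430, (A,hash)→1780, (B,nl_idx)→2040, (A,nl)→6050 …(+1); best=840 via (B,hash)
  {ABE}: card=12000; try (A,hash)→3780, (A,merge)→7560, (E,hash)→11040, (E,merge)→20240, (A,nl)→61600, (E,nl)→600840; best=3780 via (A,hash)
  {BCE}: card=7500; try (C,hash)→4500, (C,merge)→7950, (B,hash)→11500, (C,nl_idx)→13100, (B,nl_idx)→55900, (C,nl)→76600 …(+2); best=4500 via (C,hash)
  {ABCE}: card=180000; try (A,hash)→13680, (C,hash)→18180, (A,merge)→110460, (C,merge)→185130, (C,nl_idx)→279780, (A,nl)→904500 …(+1); best=13680 via (A,hash)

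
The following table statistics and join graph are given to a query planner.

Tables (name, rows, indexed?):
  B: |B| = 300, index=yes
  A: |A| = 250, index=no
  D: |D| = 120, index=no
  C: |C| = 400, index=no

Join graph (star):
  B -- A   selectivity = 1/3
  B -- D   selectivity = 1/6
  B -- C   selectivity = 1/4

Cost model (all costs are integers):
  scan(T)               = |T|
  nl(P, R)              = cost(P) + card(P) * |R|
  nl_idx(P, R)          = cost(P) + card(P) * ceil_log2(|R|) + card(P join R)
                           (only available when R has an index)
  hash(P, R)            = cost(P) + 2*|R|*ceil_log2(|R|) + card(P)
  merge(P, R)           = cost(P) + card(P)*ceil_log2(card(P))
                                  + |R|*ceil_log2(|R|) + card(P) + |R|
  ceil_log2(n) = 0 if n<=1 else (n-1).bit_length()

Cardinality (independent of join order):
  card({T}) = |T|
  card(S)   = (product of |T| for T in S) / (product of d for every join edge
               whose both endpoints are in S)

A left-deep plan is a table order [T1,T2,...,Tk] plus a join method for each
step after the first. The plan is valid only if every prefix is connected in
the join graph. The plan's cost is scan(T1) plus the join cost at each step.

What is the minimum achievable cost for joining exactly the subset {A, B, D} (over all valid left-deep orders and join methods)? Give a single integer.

12280

Selinger DP over subsets of {A,B,D}:
  {B}: scan cost=300, card=300
  {A}: scan cost=250, card=250
  {D}: scan cost=120, card=120
  {AB}: card=25000; try (A,hash)→4600, (B,merge)→5500, (A,merge)→5550, (B,hash)→5900, (B,nl_idx)→27500, (B,nl)→75250 …(+1); best=4600 via (A,hash)
  {BD}: card=6000; try (D,hash)→2280, (B,merge)→4080, (D,merge)→4260, (B,hash)→5640, (B,nl_idx)→7200, (B,nl)→36120 …(+1); best=2280 via (D,hash)
  {ABD}: card=500000; try (A,hash)→12280, (D,hash)→31280, (A,merge)→88530, (D,merge)→405560, (A,nl)→1502280, (D,nl)→3004600; best=12280 via (A,hash)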